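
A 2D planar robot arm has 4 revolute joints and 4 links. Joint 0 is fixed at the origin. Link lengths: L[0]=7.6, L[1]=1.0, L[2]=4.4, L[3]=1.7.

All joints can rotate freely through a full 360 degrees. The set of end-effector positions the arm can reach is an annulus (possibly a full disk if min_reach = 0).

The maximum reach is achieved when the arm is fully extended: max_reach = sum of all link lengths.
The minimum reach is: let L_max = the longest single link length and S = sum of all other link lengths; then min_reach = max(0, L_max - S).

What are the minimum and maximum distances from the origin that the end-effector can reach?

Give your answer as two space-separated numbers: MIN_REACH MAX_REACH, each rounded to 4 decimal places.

Link lengths: [7.6, 1.0, 4.4, 1.7]
max_reach = 7.6 + 1 + 4.4 + 1.7 = 14.7
L_max = max([7.6, 1.0, 4.4, 1.7]) = 7.6
S (sum of others) = 14.7 - 7.6 = 7.1
min_reach = max(0, 7.6 - 7.1) = max(0, 0.5) = 0.5

Answer: 0.5000 14.7000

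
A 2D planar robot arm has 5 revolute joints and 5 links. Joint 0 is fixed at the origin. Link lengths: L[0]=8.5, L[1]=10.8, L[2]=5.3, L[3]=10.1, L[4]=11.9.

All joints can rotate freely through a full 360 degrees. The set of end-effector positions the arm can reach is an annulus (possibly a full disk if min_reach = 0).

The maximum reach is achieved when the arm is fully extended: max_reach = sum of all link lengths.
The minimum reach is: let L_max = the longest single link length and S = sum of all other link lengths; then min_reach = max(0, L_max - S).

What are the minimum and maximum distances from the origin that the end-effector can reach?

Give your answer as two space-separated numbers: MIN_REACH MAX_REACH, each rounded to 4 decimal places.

Answer: 0.0000 46.6000

Derivation:
Link lengths: [8.5, 10.8, 5.3, 10.1, 11.9]
max_reach = 8.5 + 10.8 + 5.3 + 10.1 + 11.9 = 46.6
L_max = max([8.5, 10.8, 5.3, 10.1, 11.9]) = 11.9
S (sum of others) = 46.6 - 11.9 = 34.7
min_reach = max(0, 11.9 - 34.7) = max(0, -22.8) = 0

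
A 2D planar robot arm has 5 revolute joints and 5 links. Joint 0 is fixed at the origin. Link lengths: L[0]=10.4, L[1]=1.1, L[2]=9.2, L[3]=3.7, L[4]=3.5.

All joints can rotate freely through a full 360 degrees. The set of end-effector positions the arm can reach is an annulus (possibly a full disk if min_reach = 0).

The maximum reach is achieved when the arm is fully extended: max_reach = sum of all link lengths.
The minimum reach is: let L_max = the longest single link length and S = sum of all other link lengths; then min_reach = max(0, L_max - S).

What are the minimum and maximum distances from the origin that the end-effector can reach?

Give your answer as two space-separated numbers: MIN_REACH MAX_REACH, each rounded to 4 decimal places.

Link lengths: [10.4, 1.1, 9.2, 3.7, 3.5]
max_reach = 10.4 + 1.1 + 9.2 + 3.7 + 3.5 = 27.9
L_max = max([10.4, 1.1, 9.2, 3.7, 3.5]) = 10.4
S (sum of others) = 27.9 - 10.4 = 17.5
min_reach = max(0, 10.4 - 17.5) = max(0, -7.1) = 0

Answer: 0.0000 27.9000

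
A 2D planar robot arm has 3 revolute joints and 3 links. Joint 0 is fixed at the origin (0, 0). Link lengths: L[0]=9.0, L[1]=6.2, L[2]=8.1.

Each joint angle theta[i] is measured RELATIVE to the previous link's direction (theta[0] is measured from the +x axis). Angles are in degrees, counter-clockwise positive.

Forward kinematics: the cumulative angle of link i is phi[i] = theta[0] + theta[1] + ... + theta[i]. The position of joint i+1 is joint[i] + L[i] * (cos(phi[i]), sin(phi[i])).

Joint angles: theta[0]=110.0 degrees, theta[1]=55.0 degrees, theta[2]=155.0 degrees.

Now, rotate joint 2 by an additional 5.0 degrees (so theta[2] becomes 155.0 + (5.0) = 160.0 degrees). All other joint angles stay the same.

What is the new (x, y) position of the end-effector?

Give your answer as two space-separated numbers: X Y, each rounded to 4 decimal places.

Answer: -2.4318 5.4159

Derivation:
joint[0] = (0.0000, 0.0000)  (base)
link 0: phi[0] = 110 = 110 deg
  cos(110 deg) = -0.3420, sin(110 deg) = 0.9397
  joint[1] = (0.0000, 0.0000) + 9 * (-0.3420, 0.9397) = (0.0000 + -3.0782, 0.0000 + 8.4572) = (-3.0782, 8.4572)
link 1: phi[1] = 110 + 55 = 165 deg
  cos(165 deg) = -0.9659, sin(165 deg) = 0.2588
  joint[2] = (-3.0782, 8.4572) + 6.2 * (-0.9659, 0.2588) = (-3.0782 + -5.9887, 8.4572 + 1.6047) = (-9.0669, 10.0619)
link 2: phi[2] = 110 + 55 + 160 = 325 deg
  cos(325 deg) = 0.8192, sin(325 deg) = -0.5736
  joint[3] = (-9.0669, 10.0619) + 8.1 * (0.8192, -0.5736) = (-9.0669 + 6.6351, 10.0619 + -4.6460) = (-2.4318, 5.4159)
End effector: (-2.4318, 5.4159)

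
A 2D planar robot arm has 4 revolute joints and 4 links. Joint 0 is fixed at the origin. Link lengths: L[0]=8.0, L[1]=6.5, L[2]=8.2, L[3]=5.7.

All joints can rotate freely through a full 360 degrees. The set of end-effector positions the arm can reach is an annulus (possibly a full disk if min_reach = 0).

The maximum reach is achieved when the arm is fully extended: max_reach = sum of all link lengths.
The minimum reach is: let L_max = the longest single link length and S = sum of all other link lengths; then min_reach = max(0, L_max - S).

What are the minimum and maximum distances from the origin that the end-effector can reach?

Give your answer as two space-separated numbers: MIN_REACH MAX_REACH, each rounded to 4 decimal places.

Answer: 0.0000 28.4000

Derivation:
Link lengths: [8.0, 6.5, 8.2, 5.7]
max_reach = 8 + 6.5 + 8.2 + 5.7 = 28.4
L_max = max([8.0, 6.5, 8.2, 5.7]) = 8.2
S (sum of others) = 28.4 - 8.2 = 20.2
min_reach = max(0, 8.2 - 20.2) = max(0, -12) = 0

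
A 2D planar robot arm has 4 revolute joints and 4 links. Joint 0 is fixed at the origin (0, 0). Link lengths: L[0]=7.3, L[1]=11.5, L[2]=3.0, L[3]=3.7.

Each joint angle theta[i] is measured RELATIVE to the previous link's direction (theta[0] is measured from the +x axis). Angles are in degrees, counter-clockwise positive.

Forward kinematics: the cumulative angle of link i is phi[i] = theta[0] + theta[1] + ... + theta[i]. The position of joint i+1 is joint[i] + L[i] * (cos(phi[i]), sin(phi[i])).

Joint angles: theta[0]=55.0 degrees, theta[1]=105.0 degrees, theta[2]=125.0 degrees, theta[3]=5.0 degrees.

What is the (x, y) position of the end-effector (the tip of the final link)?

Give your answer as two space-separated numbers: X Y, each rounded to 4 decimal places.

joint[0] = (0.0000, 0.0000)  (base)
link 0: phi[0] = 55 = 55 deg
  cos(55 deg) = 0.5736, sin(55 deg) = 0.8192
  joint[1] = (0.0000, 0.0000) + 7.3 * (0.5736, 0.8192) = (0.0000 + 4.1871, 0.0000 + 5.9798) = (4.1871, 5.9798)
link 1: phi[1] = 55 + 105 = 160 deg
  cos(160 deg) = -0.9397, sin(160 deg) = 0.3420
  joint[2] = (4.1871, 5.9798) + 11.5 * (-0.9397, 0.3420) = (4.1871 + -10.8065, 5.9798 + 3.9332) = (-6.6194, 9.9130)
link 2: phi[2] = 55 + 105 + 125 = 285 deg
  cos(285 deg) = 0.2588, sin(285 deg) = -0.9659
  joint[3] = (-6.6194, 9.9130) + 3 * (0.2588, -0.9659) = (-6.6194 + 0.7765, 9.9130 + -2.8978) = (-5.8429, 7.0153)
link 3: phi[3] = 55 + 105 + 125 + 5 = 290 deg
  cos(290 deg) = 0.3420, sin(290 deg) = -0.9397
  joint[4] = (-5.8429, 7.0153) + 3.7 * (0.3420, -0.9397) = (-5.8429 + 1.2655, 7.0153 + -3.4769) = (-4.5774, 3.5384)
End effector: (-4.5774, 3.5384)

Answer: -4.5774 3.5384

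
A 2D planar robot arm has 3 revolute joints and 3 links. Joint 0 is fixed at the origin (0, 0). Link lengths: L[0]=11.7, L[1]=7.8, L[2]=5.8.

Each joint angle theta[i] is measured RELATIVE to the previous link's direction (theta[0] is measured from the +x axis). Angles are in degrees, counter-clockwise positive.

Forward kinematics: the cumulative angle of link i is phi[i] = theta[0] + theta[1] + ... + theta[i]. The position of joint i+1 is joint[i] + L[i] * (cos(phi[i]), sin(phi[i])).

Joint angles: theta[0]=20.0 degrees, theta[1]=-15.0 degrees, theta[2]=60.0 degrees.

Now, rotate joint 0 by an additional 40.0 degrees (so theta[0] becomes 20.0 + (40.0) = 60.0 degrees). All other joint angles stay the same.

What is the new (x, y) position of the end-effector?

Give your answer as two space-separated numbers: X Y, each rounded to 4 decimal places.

joint[0] = (0.0000, 0.0000)  (base)
link 0: phi[0] = 60 = 60 deg
  cos(60 deg) = 0.5000, sin(60 deg) = 0.8660
  joint[1] = (0.0000, 0.0000) + 11.7 * (0.5000, 0.8660) = (0.0000 + 5.8500, 0.0000 + 10.1325) = (5.8500, 10.1325)
link 1: phi[1] = 60 + -15 = 45 deg
  cos(45 deg) = 0.7071, sin(45 deg) = 0.7071
  joint[2] = (5.8500, 10.1325) + 7.8 * (0.7071, 0.7071) = (5.8500 + 5.5154, 10.1325 + 5.5154) = (11.3654, 15.6479)
link 2: phi[2] = 60 + -15 + 60 = 105 deg
  cos(105 deg) = -0.2588, sin(105 deg) = 0.9659
  joint[3] = (11.3654, 15.6479) + 5.8 * (-0.2588, 0.9659) = (11.3654 + -1.5012, 15.6479 + 5.6024) = (9.8643, 21.2503)
End effector: (9.8643, 21.2503)

Answer: 9.8643 21.2503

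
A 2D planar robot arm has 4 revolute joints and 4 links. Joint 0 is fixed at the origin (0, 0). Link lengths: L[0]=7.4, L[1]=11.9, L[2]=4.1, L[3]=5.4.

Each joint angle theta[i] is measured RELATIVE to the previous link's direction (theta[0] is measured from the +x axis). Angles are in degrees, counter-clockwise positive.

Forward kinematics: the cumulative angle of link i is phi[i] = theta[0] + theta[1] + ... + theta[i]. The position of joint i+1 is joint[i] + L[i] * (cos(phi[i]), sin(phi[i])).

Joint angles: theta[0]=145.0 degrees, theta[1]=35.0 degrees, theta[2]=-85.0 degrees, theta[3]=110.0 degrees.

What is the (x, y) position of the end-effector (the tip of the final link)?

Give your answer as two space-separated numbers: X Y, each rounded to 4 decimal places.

Answer: -23.2131 6.0467

Derivation:
joint[0] = (0.0000, 0.0000)  (base)
link 0: phi[0] = 145 = 145 deg
  cos(145 deg) = -0.8192, sin(145 deg) = 0.5736
  joint[1] = (0.0000, 0.0000) + 7.4 * (-0.8192, 0.5736) = (0.0000 + -6.0617, 0.0000 + 4.2445) = (-6.0617, 4.2445)
link 1: phi[1] = 145 + 35 = 180 deg
  cos(180 deg) = -1.0000, sin(180 deg) = 0.0000
  joint[2] = (-6.0617, 4.2445) + 11.9 * (-1.0000, 0.0000) = (-6.0617 + -11.9000, 4.2445 + 0.0000) = (-17.9617, 4.2445)
link 2: phi[2] = 145 + 35 + -85 = 95 deg
  cos(95 deg) = -0.0872, sin(95 deg) = 0.9962
  joint[3] = (-17.9617, 4.2445) + 4.1 * (-0.0872, 0.9962) = (-17.9617 + -0.3573, 4.2445 + 4.0844) = (-18.3191, 8.3289)
link 3: phi[3] = 145 + 35 + -85 + 110 = 205 deg
  cos(205 deg) = -0.9063, sin(205 deg) = -0.4226
  joint[4] = (-18.3191, 8.3289) + 5.4 * (-0.9063, -0.4226) = (-18.3191 + -4.8941, 8.3289 + -2.2821) = (-23.2131, 6.0467)
End effector: (-23.2131, 6.0467)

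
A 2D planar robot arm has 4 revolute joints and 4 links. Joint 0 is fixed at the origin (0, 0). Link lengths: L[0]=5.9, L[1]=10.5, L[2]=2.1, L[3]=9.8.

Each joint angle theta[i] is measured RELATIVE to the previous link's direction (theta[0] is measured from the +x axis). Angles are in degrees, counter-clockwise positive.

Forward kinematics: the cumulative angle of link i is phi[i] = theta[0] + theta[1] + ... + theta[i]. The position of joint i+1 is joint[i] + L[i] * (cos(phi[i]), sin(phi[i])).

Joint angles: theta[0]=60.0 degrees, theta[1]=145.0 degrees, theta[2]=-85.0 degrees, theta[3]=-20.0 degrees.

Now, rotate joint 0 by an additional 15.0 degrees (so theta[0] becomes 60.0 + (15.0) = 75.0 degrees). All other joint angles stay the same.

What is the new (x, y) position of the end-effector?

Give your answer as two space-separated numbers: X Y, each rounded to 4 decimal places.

joint[0] = (0.0000, 0.0000)  (base)
link 0: phi[0] = 75 = 75 deg
  cos(75 deg) = 0.2588, sin(75 deg) = 0.9659
  joint[1] = (0.0000, 0.0000) + 5.9 * (0.2588, 0.9659) = (0.0000 + 1.5270, 0.0000 + 5.6990) = (1.5270, 5.6990)
link 1: phi[1] = 75 + 145 = 220 deg
  cos(220 deg) = -0.7660, sin(220 deg) = -0.6428
  joint[2] = (1.5270, 5.6990) + 10.5 * (-0.7660, -0.6428) = (1.5270 + -8.0435, 5.6990 + -6.7493) = (-6.5164, -1.0503)
link 2: phi[2] = 75 + 145 + -85 = 135 deg
  cos(135 deg) = -0.7071, sin(135 deg) = 0.7071
  joint[3] = (-6.5164, -1.0503) + 2.1 * (-0.7071, 0.7071) = (-6.5164 + -1.4849, -1.0503 + 1.4849) = (-8.0014, 0.4346)
link 3: phi[3] = 75 + 145 + -85 + -20 = 115 deg
  cos(115 deg) = -0.4226, sin(115 deg) = 0.9063
  joint[4] = (-8.0014, 0.4346) + 9.8 * (-0.4226, 0.9063) = (-8.0014 + -4.1417, 0.4346 + 8.8818) = (-12.1430, 9.3164)
End effector: (-12.1430, 9.3164)

Answer: -12.1430 9.3164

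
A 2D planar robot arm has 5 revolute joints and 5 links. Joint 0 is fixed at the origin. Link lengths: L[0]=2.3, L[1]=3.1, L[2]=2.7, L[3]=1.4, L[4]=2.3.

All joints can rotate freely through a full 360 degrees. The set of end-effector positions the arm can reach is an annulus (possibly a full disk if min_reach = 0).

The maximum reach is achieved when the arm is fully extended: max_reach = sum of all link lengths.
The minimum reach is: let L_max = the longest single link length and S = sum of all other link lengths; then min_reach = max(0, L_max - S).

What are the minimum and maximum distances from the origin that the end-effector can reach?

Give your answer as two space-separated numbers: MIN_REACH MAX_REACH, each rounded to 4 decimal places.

Answer: 0.0000 11.8000

Derivation:
Link lengths: [2.3, 3.1, 2.7, 1.4, 2.3]
max_reach = 2.3 + 3.1 + 2.7 + 1.4 + 2.3 = 11.8
L_max = max([2.3, 3.1, 2.7, 1.4, 2.3]) = 3.1
S (sum of others) = 11.8 - 3.1 = 8.7
min_reach = max(0, 3.1 - 8.7) = max(0, -5.6) = 0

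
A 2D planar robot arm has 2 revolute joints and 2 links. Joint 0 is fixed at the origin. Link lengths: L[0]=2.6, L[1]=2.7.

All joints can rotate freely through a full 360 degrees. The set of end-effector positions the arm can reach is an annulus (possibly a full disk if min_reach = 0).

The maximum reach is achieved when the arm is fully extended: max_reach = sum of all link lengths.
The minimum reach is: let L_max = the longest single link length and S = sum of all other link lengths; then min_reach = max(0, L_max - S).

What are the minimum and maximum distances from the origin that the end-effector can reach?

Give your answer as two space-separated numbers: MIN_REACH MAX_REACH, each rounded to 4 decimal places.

Answer: 0.1000 5.3000

Derivation:
Link lengths: [2.6, 2.7]
max_reach = 2.6 + 2.7 = 5.3
L_max = max([2.6, 2.7]) = 2.7
S (sum of others) = 5.3 - 2.7 = 2.6
min_reach = max(0, 2.7 - 2.6) = max(0, 0.1) = 0.1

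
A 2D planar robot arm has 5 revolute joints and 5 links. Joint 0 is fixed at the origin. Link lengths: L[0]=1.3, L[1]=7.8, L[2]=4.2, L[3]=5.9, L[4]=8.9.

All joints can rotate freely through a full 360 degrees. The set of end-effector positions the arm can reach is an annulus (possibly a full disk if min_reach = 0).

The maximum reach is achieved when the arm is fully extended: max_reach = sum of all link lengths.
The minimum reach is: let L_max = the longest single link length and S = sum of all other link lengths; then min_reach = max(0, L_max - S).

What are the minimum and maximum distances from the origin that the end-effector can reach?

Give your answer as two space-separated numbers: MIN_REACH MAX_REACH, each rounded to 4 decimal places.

Answer: 0.0000 28.1000

Derivation:
Link lengths: [1.3, 7.8, 4.2, 5.9, 8.9]
max_reach = 1.3 + 7.8 + 4.2 + 5.9 + 8.9 = 28.1
L_max = max([1.3, 7.8, 4.2, 5.9, 8.9]) = 8.9
S (sum of others) = 28.1 - 8.9 = 19.2
min_reach = max(0, 8.9 - 19.2) = max(0, -10.3) = 0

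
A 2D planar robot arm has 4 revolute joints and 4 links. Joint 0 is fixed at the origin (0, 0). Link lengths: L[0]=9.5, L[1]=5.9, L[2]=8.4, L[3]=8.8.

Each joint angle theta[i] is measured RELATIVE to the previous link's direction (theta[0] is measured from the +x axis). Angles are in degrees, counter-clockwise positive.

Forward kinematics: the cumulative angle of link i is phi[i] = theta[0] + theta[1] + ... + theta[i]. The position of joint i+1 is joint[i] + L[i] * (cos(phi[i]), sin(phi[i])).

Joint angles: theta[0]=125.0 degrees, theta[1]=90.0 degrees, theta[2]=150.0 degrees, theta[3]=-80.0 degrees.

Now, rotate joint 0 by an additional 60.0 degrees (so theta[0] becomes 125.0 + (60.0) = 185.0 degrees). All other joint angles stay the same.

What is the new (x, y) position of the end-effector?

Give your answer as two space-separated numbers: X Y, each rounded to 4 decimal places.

joint[0] = (0.0000, 0.0000)  (base)
link 0: phi[0] = 185 = 185 deg
  cos(185 deg) = -0.9962, sin(185 deg) = -0.0872
  joint[1] = (0.0000, 0.0000) + 9.5 * (-0.9962, -0.0872) = (0.0000 + -9.4638, 0.0000 + -0.8280) = (-9.4638, -0.8280)
link 1: phi[1] = 185 + 90 = 275 deg
  cos(275 deg) = 0.0872, sin(275 deg) = -0.9962
  joint[2] = (-9.4638, -0.8280) + 5.9 * (0.0872, -0.9962) = (-9.4638 + 0.5142, -0.8280 + -5.8775) = (-8.9496, -6.7055)
link 2: phi[2] = 185 + 90 + 150 = 425 deg
  cos(425 deg) = 0.4226, sin(425 deg) = 0.9063
  joint[3] = (-8.9496, -6.7055) + 8.4 * (0.4226, 0.9063) = (-8.9496 + 3.5500, -6.7055 + 7.6130) = (-5.3996, 0.9075)
link 3: phi[3] = 185 + 90 + 150 + -80 = 345 deg
  cos(345 deg) = 0.9659, sin(345 deg) = -0.2588
  joint[4] = (-5.3996, 0.9075) + 8.8 * (0.9659, -0.2588) = (-5.3996 + 8.5001, 0.9075 + -2.2776) = (3.1005, -1.3702)
End effector: (3.1005, -1.3702)

Answer: 3.1005 -1.3702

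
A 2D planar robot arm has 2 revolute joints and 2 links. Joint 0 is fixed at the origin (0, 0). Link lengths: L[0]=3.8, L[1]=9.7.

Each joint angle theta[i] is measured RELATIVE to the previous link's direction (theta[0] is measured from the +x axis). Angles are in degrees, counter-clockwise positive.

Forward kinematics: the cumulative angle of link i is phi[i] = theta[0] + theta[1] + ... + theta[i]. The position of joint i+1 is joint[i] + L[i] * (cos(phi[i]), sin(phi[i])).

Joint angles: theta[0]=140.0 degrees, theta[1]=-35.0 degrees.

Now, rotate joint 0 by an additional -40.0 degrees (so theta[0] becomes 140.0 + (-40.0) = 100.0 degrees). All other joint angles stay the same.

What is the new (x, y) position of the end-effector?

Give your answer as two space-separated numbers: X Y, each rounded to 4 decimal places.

Answer: 3.4395 12.5335

Derivation:
joint[0] = (0.0000, 0.0000)  (base)
link 0: phi[0] = 100 = 100 deg
  cos(100 deg) = -0.1736, sin(100 deg) = 0.9848
  joint[1] = (0.0000, 0.0000) + 3.8 * (-0.1736, 0.9848) = (0.0000 + -0.6599, 0.0000 + 3.7423) = (-0.6599, 3.7423)
link 1: phi[1] = 100 + -35 = 65 deg
  cos(65 deg) = 0.4226, sin(65 deg) = 0.9063
  joint[2] = (-0.6599, 3.7423) + 9.7 * (0.4226, 0.9063) = (-0.6599 + 4.0994, 3.7423 + 8.7912) = (3.4395, 12.5335)
End effector: (3.4395, 12.5335)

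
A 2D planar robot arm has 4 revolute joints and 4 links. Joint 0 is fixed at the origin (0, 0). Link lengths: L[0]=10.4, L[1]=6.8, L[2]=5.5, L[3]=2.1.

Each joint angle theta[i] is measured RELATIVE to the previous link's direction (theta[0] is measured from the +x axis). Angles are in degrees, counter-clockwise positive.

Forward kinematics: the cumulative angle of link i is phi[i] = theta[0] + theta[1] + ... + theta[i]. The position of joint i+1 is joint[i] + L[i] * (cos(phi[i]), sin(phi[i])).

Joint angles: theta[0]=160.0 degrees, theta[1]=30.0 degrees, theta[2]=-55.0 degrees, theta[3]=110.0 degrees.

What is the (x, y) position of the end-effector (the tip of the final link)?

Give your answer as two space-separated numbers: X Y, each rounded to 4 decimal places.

joint[0] = (0.0000, 0.0000)  (base)
link 0: phi[0] = 160 = 160 deg
  cos(160 deg) = -0.9397, sin(160 deg) = 0.3420
  joint[1] = (0.0000, 0.0000) + 10.4 * (-0.9397, 0.3420) = (0.0000 + -9.7728, 0.0000 + 3.5570) = (-9.7728, 3.5570)
link 1: phi[1] = 160 + 30 = 190 deg
  cos(190 deg) = -0.9848, sin(190 deg) = -0.1736
  joint[2] = (-9.7728, 3.5570) + 6.8 * (-0.9848, -0.1736) = (-9.7728 + -6.6967, 3.5570 + -1.1808) = (-16.4695, 2.3762)
link 2: phi[2] = 160 + 30 + -55 = 135 deg
  cos(135 deg) = -0.7071, sin(135 deg) = 0.7071
  joint[3] = (-16.4695, 2.3762) + 5.5 * (-0.7071, 0.7071) = (-16.4695 + -3.8891, 2.3762 + 3.8891) = (-20.3586, 6.2653)
link 3: phi[3] = 160 + 30 + -55 + 110 = 245 deg
  cos(245 deg) = -0.4226, sin(245 deg) = -0.9063
  joint[4] = (-20.3586, 6.2653) + 2.1 * (-0.4226, -0.9063) = (-20.3586 + -0.8875, 6.2653 + -1.9032) = (-21.2461, 4.3620)
End effector: (-21.2461, 4.3620)

Answer: -21.2461 4.3620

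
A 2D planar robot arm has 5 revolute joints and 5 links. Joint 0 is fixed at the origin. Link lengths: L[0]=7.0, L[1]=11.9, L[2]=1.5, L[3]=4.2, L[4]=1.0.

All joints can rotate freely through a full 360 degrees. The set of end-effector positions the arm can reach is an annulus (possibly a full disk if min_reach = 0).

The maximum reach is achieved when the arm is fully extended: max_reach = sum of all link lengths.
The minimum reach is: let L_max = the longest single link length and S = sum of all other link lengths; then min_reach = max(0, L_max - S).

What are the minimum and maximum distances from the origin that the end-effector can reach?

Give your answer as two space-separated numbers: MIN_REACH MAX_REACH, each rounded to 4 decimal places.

Link lengths: [7.0, 11.9, 1.5, 4.2, 1.0]
max_reach = 7 + 11.9 + 1.5 + 4.2 + 1 = 25.6
L_max = max([7.0, 11.9, 1.5, 4.2, 1.0]) = 11.9
S (sum of others) = 25.6 - 11.9 = 13.7
min_reach = max(0, 11.9 - 13.7) = max(0, -1.8) = 0

Answer: 0.0000 25.6000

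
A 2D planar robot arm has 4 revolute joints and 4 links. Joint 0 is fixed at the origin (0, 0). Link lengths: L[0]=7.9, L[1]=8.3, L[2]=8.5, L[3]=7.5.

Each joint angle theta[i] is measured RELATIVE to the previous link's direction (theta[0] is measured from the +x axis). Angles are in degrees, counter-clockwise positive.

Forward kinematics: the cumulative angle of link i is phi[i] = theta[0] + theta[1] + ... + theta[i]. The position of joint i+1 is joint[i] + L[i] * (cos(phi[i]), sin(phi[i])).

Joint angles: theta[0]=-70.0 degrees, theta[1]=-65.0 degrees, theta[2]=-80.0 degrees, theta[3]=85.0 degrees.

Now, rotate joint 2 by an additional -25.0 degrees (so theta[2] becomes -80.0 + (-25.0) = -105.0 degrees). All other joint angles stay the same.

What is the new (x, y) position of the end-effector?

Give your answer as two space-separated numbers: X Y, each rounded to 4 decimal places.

joint[0] = (0.0000, 0.0000)  (base)
link 0: phi[0] = -70 = -70 deg
  cos(-70 deg) = 0.3420, sin(-70 deg) = -0.9397
  joint[1] = (0.0000, 0.0000) + 7.9 * (0.3420, -0.9397) = (0.0000 + 2.7020, 0.0000 + -7.4236) = (2.7020, -7.4236)
link 1: phi[1] = -70 + -65 = -135 deg
  cos(-135 deg) = -0.7071, sin(-135 deg) = -0.7071
  joint[2] = (2.7020, -7.4236) + 8.3 * (-0.7071, -0.7071) = (2.7020 + -5.8690, -7.4236 + -5.8690) = (-3.1670, -13.2926)
link 2: phi[2] = -70 + -65 + -105 = -240 deg
  cos(-240 deg) = -0.5000, sin(-240 deg) = 0.8660
  joint[3] = (-3.1670, -13.2926) + 8.5 * (-0.5000, 0.8660) = (-3.1670 + -4.2500, -13.2926 + 7.3612) = (-7.4170, -5.9313)
link 3: phi[3] = -70 + -65 + -105 + 85 = -155 deg
  cos(-155 deg) = -0.9063, sin(-155 deg) = -0.4226
  joint[4] = (-7.4170, -5.9313) + 7.5 * (-0.9063, -0.4226) = (-7.4170 + -6.7973, -5.9313 + -3.1696) = (-14.2143, -9.1010)
End effector: (-14.2143, -9.1010)

Answer: -14.2143 -9.1010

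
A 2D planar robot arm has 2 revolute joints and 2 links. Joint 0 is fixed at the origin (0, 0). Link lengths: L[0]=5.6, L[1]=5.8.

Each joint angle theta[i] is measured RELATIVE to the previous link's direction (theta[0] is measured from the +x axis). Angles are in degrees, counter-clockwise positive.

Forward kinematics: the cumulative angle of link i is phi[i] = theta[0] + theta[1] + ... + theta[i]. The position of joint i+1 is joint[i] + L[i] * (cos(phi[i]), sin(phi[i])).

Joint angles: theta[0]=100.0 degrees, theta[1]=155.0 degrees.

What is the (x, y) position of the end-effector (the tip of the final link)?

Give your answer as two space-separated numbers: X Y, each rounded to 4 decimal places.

Answer: -2.4736 -0.0874

Derivation:
joint[0] = (0.0000, 0.0000)  (base)
link 0: phi[0] = 100 = 100 deg
  cos(100 deg) = -0.1736, sin(100 deg) = 0.9848
  joint[1] = (0.0000, 0.0000) + 5.6 * (-0.1736, 0.9848) = (0.0000 + -0.9724, 0.0000 + 5.5149) = (-0.9724, 5.5149)
link 1: phi[1] = 100 + 155 = 255 deg
  cos(255 deg) = -0.2588, sin(255 deg) = -0.9659
  joint[2] = (-0.9724, 5.5149) + 5.8 * (-0.2588, -0.9659) = (-0.9724 + -1.5012, 5.5149 + -5.6024) = (-2.4736, -0.0874)
End effector: (-2.4736, -0.0874)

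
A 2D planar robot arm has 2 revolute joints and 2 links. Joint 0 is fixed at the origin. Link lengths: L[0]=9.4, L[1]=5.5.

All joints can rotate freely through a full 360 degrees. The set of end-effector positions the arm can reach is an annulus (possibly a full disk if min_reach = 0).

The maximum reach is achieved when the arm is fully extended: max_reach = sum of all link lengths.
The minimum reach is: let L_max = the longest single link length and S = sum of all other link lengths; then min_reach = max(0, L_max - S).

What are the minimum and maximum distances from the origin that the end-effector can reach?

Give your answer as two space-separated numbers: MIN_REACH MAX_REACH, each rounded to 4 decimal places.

Link lengths: [9.4, 5.5]
max_reach = 9.4 + 5.5 = 14.9
L_max = max([9.4, 5.5]) = 9.4
S (sum of others) = 14.9 - 9.4 = 5.5
min_reach = max(0, 9.4 - 5.5) = max(0, 3.9) = 3.9

Answer: 3.9000 14.9000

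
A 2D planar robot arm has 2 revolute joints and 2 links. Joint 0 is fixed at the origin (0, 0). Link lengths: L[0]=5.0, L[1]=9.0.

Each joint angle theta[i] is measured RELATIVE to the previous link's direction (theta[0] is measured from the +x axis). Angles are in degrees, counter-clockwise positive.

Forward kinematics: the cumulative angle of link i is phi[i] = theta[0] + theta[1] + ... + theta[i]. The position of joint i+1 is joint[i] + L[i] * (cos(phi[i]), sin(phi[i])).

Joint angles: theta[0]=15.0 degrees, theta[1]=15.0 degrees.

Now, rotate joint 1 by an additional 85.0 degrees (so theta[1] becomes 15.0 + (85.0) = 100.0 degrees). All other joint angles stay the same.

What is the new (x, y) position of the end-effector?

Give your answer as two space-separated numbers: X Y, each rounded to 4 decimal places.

Answer: 1.0261 9.4509

Derivation:
joint[0] = (0.0000, 0.0000)  (base)
link 0: phi[0] = 15 = 15 deg
  cos(15 deg) = 0.9659, sin(15 deg) = 0.2588
  joint[1] = (0.0000, 0.0000) + 5 * (0.9659, 0.2588) = (0.0000 + 4.8296, 0.0000 + 1.2941) = (4.8296, 1.2941)
link 1: phi[1] = 15 + 100 = 115 deg
  cos(115 deg) = -0.4226, sin(115 deg) = 0.9063
  joint[2] = (4.8296, 1.2941) + 9 * (-0.4226, 0.9063) = (4.8296 + -3.8036, 1.2941 + 8.1568) = (1.0261, 9.4509)
End effector: (1.0261, 9.4509)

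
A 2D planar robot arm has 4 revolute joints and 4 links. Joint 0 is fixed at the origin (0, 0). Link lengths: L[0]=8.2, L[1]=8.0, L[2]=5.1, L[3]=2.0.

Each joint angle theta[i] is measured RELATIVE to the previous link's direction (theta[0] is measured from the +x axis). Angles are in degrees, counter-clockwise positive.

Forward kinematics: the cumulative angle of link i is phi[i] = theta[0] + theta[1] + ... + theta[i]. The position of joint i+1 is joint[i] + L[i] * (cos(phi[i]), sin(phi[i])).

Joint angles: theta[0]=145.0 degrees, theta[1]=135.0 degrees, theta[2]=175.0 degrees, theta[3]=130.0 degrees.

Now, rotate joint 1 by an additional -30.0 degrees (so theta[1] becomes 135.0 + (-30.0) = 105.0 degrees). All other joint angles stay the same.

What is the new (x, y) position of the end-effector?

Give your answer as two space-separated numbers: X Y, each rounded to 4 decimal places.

Answer: -9.2297 1.2903

Derivation:
joint[0] = (0.0000, 0.0000)  (base)
link 0: phi[0] = 145 = 145 deg
  cos(145 deg) = -0.8192, sin(145 deg) = 0.5736
  joint[1] = (0.0000, 0.0000) + 8.2 * (-0.8192, 0.5736) = (0.0000 + -6.7170, 0.0000 + 4.7033) = (-6.7170, 4.7033)
link 1: phi[1] = 145 + 105 = 250 deg
  cos(250 deg) = -0.3420, sin(250 deg) = -0.9397
  joint[2] = (-6.7170, 4.7033) + 8 * (-0.3420, -0.9397) = (-6.7170 + -2.7362, 4.7033 + -7.5175) = (-9.4532, -2.8142)
link 2: phi[2] = 145 + 105 + 175 = 425 deg
  cos(425 deg) = 0.4226, sin(425 deg) = 0.9063
  joint[3] = (-9.4532, -2.8142) + 5.1 * (0.4226, 0.9063) = (-9.4532 + 2.1554, -2.8142 + 4.6222) = (-7.2979, 1.8080)
link 3: phi[3] = 145 + 105 + 175 + 130 = 555 deg
  cos(555 deg) = -0.9659, sin(555 deg) = -0.2588
  joint[4] = (-7.2979, 1.8080) + 2 * (-0.9659, -0.2588) = (-7.2979 + -1.9319, 1.8080 + -0.5176) = (-9.2297, 1.2903)
End effector: (-9.2297, 1.2903)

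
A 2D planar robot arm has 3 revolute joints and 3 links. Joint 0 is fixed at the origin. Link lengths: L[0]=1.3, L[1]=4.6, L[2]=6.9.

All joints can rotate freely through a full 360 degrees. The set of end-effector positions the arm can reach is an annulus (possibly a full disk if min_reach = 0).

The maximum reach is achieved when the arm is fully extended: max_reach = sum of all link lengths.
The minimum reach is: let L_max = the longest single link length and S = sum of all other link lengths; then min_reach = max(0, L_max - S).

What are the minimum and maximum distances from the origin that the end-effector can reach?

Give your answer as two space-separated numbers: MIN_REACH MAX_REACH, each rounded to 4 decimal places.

Answer: 1.0000 12.8000

Derivation:
Link lengths: [1.3, 4.6, 6.9]
max_reach = 1.3 + 4.6 + 6.9 = 12.8
L_max = max([1.3, 4.6, 6.9]) = 6.9
S (sum of others) = 12.8 - 6.9 = 5.9
min_reach = max(0, 6.9 - 5.9) = max(0, 1) = 1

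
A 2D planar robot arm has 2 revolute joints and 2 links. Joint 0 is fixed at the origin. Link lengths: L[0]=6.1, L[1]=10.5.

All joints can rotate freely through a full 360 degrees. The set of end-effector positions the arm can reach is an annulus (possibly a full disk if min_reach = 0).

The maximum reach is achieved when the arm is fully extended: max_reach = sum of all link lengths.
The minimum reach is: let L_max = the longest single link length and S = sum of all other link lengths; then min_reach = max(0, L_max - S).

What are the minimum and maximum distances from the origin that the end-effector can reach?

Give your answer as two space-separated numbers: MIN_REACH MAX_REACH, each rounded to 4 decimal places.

Answer: 4.4000 16.6000

Derivation:
Link lengths: [6.1, 10.5]
max_reach = 6.1 + 10.5 = 16.6
L_max = max([6.1, 10.5]) = 10.5
S (sum of others) = 16.6 - 10.5 = 6.1
min_reach = max(0, 10.5 - 6.1) = max(0, 4.4) = 4.4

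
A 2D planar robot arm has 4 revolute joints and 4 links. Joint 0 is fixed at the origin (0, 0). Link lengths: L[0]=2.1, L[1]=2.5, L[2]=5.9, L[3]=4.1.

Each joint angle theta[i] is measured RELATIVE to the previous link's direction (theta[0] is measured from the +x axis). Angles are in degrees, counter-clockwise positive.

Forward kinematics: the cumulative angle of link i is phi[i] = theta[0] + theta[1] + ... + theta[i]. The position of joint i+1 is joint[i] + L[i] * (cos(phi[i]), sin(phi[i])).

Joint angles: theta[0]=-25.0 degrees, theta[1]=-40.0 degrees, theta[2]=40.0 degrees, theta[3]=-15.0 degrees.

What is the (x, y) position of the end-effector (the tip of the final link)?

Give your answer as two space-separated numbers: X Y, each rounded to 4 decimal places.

Answer: 11.4478 -8.2821

Derivation:
joint[0] = (0.0000, 0.0000)  (base)
link 0: phi[0] = -25 = -25 deg
  cos(-25 deg) = 0.9063, sin(-25 deg) = -0.4226
  joint[1] = (0.0000, 0.0000) + 2.1 * (0.9063, -0.4226) = (0.0000 + 1.9032, 0.0000 + -0.8875) = (1.9032, -0.8875)
link 1: phi[1] = -25 + -40 = -65 deg
  cos(-65 deg) = 0.4226, sin(-65 deg) = -0.9063
  joint[2] = (1.9032, -0.8875) + 2.5 * (0.4226, -0.9063) = (1.9032 + 1.0565, -0.8875 + -2.2658) = (2.9598, -3.1533)
link 2: phi[2] = -25 + -40 + 40 = -25 deg
  cos(-25 deg) = 0.9063, sin(-25 deg) = -0.4226
  joint[3] = (2.9598, -3.1533) + 5.9 * (0.9063, -0.4226) = (2.9598 + 5.3472, -3.1533 + -2.4934) = (8.3070, -5.6467)
link 3: phi[3] = -25 + -40 + 40 + -15 = -40 deg
  cos(-40 deg) = 0.7660, sin(-40 deg) = -0.6428
  joint[4] = (8.3070, -5.6467) + 4.1 * (0.7660, -0.6428) = (8.3070 + 3.1408, -5.6467 + -2.6354) = (11.4478, -8.2821)
End effector: (11.4478, -8.2821)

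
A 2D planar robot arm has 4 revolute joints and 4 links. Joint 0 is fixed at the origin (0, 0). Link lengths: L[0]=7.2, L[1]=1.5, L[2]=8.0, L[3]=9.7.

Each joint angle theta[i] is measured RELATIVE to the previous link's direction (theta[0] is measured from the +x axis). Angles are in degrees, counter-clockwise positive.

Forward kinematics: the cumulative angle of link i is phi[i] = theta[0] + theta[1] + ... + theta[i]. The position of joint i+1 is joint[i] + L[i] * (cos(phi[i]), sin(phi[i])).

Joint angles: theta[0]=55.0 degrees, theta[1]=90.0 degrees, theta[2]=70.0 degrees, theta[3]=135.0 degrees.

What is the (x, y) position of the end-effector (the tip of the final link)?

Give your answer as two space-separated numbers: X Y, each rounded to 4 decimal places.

Answer: 5.9004 0.4853

Derivation:
joint[0] = (0.0000, 0.0000)  (base)
link 0: phi[0] = 55 = 55 deg
  cos(55 deg) = 0.5736, sin(55 deg) = 0.8192
  joint[1] = (0.0000, 0.0000) + 7.2 * (0.5736, 0.8192) = (0.0000 + 4.1298, 0.0000 + 5.8979) = (4.1298, 5.8979)
link 1: phi[1] = 55 + 90 = 145 deg
  cos(145 deg) = -0.8192, sin(145 deg) = 0.5736
  joint[2] = (4.1298, 5.8979) + 1.5 * (-0.8192, 0.5736) = (4.1298 + -1.2287, 5.8979 + 0.8604) = (2.9010, 6.7583)
link 2: phi[2] = 55 + 90 + 70 = 215 deg
  cos(215 deg) = -0.8192, sin(215 deg) = -0.5736
  joint[3] = (2.9010, 6.7583) + 8 * (-0.8192, -0.5736) = (2.9010 + -6.5532, 6.7583 + -4.5886) = (-3.6522, 2.1696)
link 3: phi[3] = 55 + 90 + 70 + 135 = 350 deg
  cos(350 deg) = 0.9848, sin(350 deg) = -0.1736
  joint[4] = (-3.6522, 2.1696) + 9.7 * (0.9848, -0.1736) = (-3.6522 + 9.5526, 2.1696 + -1.6844) = (5.9004, 0.4853)
End effector: (5.9004, 0.4853)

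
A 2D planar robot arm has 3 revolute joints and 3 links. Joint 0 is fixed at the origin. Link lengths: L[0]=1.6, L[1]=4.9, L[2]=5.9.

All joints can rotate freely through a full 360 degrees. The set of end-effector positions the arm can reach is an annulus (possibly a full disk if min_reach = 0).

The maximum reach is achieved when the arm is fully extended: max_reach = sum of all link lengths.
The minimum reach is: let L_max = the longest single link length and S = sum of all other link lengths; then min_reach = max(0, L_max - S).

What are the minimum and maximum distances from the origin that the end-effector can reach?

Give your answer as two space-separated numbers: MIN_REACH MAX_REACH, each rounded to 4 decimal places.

Link lengths: [1.6, 4.9, 5.9]
max_reach = 1.6 + 4.9 + 5.9 = 12.4
L_max = max([1.6, 4.9, 5.9]) = 5.9
S (sum of others) = 12.4 - 5.9 = 6.5
min_reach = max(0, 5.9 - 6.5) = max(0, -0.6) = 0

Answer: 0.0000 12.4000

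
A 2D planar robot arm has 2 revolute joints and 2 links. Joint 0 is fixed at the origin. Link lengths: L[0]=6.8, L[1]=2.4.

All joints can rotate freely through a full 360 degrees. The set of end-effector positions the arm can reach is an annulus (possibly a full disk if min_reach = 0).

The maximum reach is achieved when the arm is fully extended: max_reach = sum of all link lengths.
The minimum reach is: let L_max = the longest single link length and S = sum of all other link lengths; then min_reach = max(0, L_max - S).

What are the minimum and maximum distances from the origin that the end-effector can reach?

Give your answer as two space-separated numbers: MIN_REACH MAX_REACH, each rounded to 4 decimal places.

Link lengths: [6.8, 2.4]
max_reach = 6.8 + 2.4 = 9.2
L_max = max([6.8, 2.4]) = 6.8
S (sum of others) = 9.2 - 6.8 = 2.4
min_reach = max(0, 6.8 - 2.4) = max(0, 4.4) = 4.4

Answer: 4.4000 9.2000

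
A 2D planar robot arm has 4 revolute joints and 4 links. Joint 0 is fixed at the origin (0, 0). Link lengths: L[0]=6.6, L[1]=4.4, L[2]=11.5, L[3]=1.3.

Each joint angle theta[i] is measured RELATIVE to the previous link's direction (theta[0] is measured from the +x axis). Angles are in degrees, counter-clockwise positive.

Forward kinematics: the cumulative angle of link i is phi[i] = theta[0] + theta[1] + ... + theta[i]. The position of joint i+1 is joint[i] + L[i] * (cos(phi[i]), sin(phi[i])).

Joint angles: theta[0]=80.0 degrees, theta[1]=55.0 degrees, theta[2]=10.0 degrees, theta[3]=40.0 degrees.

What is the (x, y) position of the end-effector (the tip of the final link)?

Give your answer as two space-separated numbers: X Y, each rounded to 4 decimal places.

Answer: -12.6805 16.0938

Derivation:
joint[0] = (0.0000, 0.0000)  (base)
link 0: phi[0] = 80 = 80 deg
  cos(80 deg) = 0.1736, sin(80 deg) = 0.9848
  joint[1] = (0.0000, 0.0000) + 6.6 * (0.1736, 0.9848) = (0.0000 + 1.1461, 0.0000 + 6.4997) = (1.1461, 6.4997)
link 1: phi[1] = 80 + 55 = 135 deg
  cos(135 deg) = -0.7071, sin(135 deg) = 0.7071
  joint[2] = (1.1461, 6.4997) + 4.4 * (-0.7071, 0.7071) = (1.1461 + -3.1113, 6.4997 + 3.1113) = (-1.9652, 9.6110)
link 2: phi[2] = 80 + 55 + 10 = 145 deg
  cos(145 deg) = -0.8192, sin(145 deg) = 0.5736
  joint[3] = (-1.9652, 9.6110) + 11.5 * (-0.8192, 0.5736) = (-1.9652 + -9.4202, 9.6110 + 6.5961) = (-11.3854, 16.2071)
link 3: phi[3] = 80 + 55 + 10 + 40 = 185 deg
  cos(185 deg) = -0.9962, sin(185 deg) = -0.0872
  joint[4] = (-11.3854, 16.2071) + 1.3 * (-0.9962, -0.0872) = (-11.3854 + -1.2951, 16.2071 + -0.1133) = (-12.6805, 16.0938)
End effector: (-12.6805, 16.0938)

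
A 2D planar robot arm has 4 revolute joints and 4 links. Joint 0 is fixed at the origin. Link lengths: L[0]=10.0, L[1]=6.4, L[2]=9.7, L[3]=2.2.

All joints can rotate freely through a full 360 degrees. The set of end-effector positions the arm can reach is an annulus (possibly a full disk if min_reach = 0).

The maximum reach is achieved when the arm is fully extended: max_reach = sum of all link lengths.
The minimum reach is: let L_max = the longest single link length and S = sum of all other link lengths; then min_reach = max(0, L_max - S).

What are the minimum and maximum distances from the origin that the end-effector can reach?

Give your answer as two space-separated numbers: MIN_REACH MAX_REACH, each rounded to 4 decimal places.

Answer: 0.0000 28.3000

Derivation:
Link lengths: [10.0, 6.4, 9.7, 2.2]
max_reach = 10 + 6.4 + 9.7 + 2.2 = 28.3
L_max = max([10.0, 6.4, 9.7, 2.2]) = 10
S (sum of others) = 28.3 - 10 = 18.3
min_reach = max(0, 10 - 18.3) = max(0, -8.3) = 0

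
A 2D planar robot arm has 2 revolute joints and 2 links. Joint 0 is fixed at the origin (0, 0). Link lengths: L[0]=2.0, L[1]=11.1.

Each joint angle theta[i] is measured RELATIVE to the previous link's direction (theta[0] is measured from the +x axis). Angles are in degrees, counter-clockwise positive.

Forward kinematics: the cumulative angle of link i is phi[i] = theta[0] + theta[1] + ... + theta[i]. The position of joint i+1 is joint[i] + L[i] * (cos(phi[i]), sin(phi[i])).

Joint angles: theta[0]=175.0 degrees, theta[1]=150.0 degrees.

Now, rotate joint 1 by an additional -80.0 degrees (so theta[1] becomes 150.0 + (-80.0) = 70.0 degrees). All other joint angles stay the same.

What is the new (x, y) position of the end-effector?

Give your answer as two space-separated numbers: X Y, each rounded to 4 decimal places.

joint[0] = (0.0000, 0.0000)  (base)
link 0: phi[0] = 175 = 175 deg
  cos(175 deg) = -0.9962, sin(175 deg) = 0.0872
  joint[1] = (0.0000, 0.0000) + 2 * (-0.9962, 0.0872) = (0.0000 + -1.9924, 0.0000 + 0.1743) = (-1.9924, 0.1743)
link 1: phi[1] = 175 + 70 = 245 deg
  cos(245 deg) = -0.4226, sin(245 deg) = -0.9063
  joint[2] = (-1.9924, 0.1743) + 11.1 * (-0.4226, -0.9063) = (-1.9924 + -4.6911, 0.1743 + -10.0600) = (-6.6835, -9.8857)
End effector: (-6.6835, -9.8857)

Answer: -6.6835 -9.8857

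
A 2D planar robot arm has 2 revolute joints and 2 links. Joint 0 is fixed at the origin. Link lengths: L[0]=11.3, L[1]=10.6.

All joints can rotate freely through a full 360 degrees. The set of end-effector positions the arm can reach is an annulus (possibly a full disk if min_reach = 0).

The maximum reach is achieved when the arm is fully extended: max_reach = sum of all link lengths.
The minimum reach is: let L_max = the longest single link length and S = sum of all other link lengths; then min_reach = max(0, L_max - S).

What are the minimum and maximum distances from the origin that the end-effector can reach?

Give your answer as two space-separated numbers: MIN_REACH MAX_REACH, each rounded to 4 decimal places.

Link lengths: [11.3, 10.6]
max_reach = 11.3 + 10.6 = 21.9
L_max = max([11.3, 10.6]) = 11.3
S (sum of others) = 21.9 - 11.3 = 10.6
min_reach = max(0, 11.3 - 10.6) = max(0, 0.7) = 0.7

Answer: 0.7000 21.9000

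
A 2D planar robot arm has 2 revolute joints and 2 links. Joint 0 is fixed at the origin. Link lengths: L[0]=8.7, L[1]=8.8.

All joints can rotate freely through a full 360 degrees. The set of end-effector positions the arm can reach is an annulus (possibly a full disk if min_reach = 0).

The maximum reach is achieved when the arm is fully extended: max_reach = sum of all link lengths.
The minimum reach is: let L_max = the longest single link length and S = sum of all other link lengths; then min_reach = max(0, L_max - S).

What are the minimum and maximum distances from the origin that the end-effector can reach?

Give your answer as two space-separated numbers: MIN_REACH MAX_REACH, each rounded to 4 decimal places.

Link lengths: [8.7, 8.8]
max_reach = 8.7 + 8.8 = 17.5
L_max = max([8.7, 8.8]) = 8.8
S (sum of others) = 17.5 - 8.8 = 8.7
min_reach = max(0, 8.8 - 8.7) = max(0, 0.1) = 0.1

Answer: 0.1000 17.5000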